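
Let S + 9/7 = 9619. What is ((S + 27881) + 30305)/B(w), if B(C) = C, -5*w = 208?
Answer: -1186565/728 ≈ -1629.9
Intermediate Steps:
w = -208/5 (w = -⅕*208 = -208/5 ≈ -41.600)
S = 67324/7 (S = -9/7 + 9619 = 67324/7 ≈ 9617.7)
((S + 27881) + 30305)/B(w) = ((67324/7 + 27881) + 30305)/(-208/5) = (262491/7 + 30305)*(-5/208) = (474626/7)*(-5/208) = -1186565/728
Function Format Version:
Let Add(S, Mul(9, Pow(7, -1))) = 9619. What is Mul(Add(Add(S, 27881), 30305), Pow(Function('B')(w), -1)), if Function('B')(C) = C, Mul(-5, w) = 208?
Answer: Rational(-1186565, 728) ≈ -1629.9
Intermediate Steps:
w = Rational(-208, 5) (w = Mul(Rational(-1, 5), 208) = Rational(-208, 5) ≈ -41.600)
S = Rational(67324, 7) (S = Add(Rational(-9, 7), 9619) = Rational(67324, 7) ≈ 9617.7)
Mul(Add(Add(S, 27881), 30305), Pow(Function('B')(w), -1)) = Mul(Add(Add(Rational(67324, 7), 27881), 30305), Pow(Rational(-208, 5), -1)) = Mul(Add(Rational(262491, 7), 30305), Rational(-5, 208)) = Mul(Rational(474626, 7), Rational(-5, 208)) = Rational(-1186565, 728)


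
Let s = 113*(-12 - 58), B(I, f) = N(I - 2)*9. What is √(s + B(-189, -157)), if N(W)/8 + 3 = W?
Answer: I*√21878 ≈ 147.91*I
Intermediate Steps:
N(W) = -24 + 8*W
B(I, f) = -360 + 72*I (B(I, f) = (-24 + 8*(I - 2))*9 = (-24 + 8*(-2 + I))*9 = (-24 + (-16 + 8*I))*9 = (-40 + 8*I)*9 = -360 + 72*I)
s = -7910 (s = 113*(-70) = -7910)
√(s + B(-189, -157)) = √(-7910 + (-360 + 72*(-189))) = √(-7910 + (-360 - 13608)) = √(-7910 - 13968) = √(-21878) = I*√21878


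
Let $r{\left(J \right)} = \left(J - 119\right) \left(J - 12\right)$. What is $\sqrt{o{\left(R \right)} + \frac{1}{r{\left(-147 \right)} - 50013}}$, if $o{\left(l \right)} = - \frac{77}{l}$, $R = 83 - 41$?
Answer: $\frac{i \sqrt{48552510}}{5146} \approx 1.3541 i$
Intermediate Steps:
$R = 42$ ($R = 83 - 41 = 42$)
$r{\left(J \right)} = \left(-119 + J\right) \left(-12 + J\right)$
$\sqrt{o{\left(R \right)} + \frac{1}{r{\left(-147 \right)} - 50013}} = \sqrt{- \frac{77}{42} + \frac{1}{\left(1428 + \left(-147\right)^{2} - -19257\right) - 50013}} = \sqrt{\left(-77\right) \frac{1}{42} + \frac{1}{\left(1428 + 21609 + 19257\right) - 50013}} = \sqrt{- \frac{11}{6} + \frac{1}{42294 - 50013}} = \sqrt{- \frac{11}{6} + \frac{1}{-7719}} = \sqrt{- \frac{11}{6} - \frac{1}{7719}} = \sqrt{- \frac{9435}{5146}} = \frac{i \sqrt{48552510}}{5146}$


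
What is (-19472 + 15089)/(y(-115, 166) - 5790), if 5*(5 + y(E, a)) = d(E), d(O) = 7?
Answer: 7305/9656 ≈ 0.75652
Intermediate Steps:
y(E, a) = -18/5 (y(E, a) = -5 + (1/5)*7 = -5 + 7/5 = -18/5)
(-19472 + 15089)/(y(-115, 166) - 5790) = (-19472 + 15089)/(-18/5 - 5790) = -4383/(-28968/5) = -4383*(-5/28968) = 7305/9656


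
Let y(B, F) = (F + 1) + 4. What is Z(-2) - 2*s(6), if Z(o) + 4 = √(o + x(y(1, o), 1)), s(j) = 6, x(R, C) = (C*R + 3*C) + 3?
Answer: -16 + √7 ≈ -13.354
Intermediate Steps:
y(B, F) = 5 + F (y(B, F) = (1 + F) + 4 = 5 + F)
x(R, C) = 3 + 3*C + C*R (x(R, C) = (3*C + C*R) + 3 = 3 + 3*C + C*R)
Z(o) = -4 + √(11 + 2*o) (Z(o) = -4 + √(o + (3 + 3*1 + 1*(5 + o))) = -4 + √(o + (3 + 3 + (5 + o))) = -4 + √(o + (11 + o)) = -4 + √(11 + 2*o))
Z(-2) - 2*s(6) = (-4 + √(11 + 2*(-2))) - 2*6 = (-4 + √(11 - 4)) - 12 = (-4 + √7) - 12 = -16 + √7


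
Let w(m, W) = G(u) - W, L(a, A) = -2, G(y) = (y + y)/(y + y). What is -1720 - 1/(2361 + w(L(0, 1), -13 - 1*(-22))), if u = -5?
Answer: -4047161/2353 ≈ -1720.0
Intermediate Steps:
G(y) = 1 (G(y) = (2*y)/((2*y)) = (2*y)*(1/(2*y)) = 1)
w(m, W) = 1 - W
-1720 - 1/(2361 + w(L(0, 1), -13 - 1*(-22))) = -1720 - 1/(2361 + (1 - (-13 - 1*(-22)))) = -1720 - 1/(2361 + (1 - (-13 + 22))) = -1720 - 1/(2361 + (1 - 1*9)) = -1720 - 1/(2361 + (1 - 9)) = -1720 - 1/(2361 - 8) = -1720 - 1/2353 = -4047161/2353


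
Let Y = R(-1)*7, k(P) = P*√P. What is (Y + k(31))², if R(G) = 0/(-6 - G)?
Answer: 29791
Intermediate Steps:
k(P) = P^(3/2)
R(G) = 0
Y = 0 (Y = 0*7 = 0)
(Y + k(31))² = (0 + 31^(3/2))² = (0 + 31*√31)² = (31*√31)² = 29791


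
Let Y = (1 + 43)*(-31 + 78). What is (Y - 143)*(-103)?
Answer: -198275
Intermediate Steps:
Y = 2068 (Y = 44*47 = 2068)
(Y - 143)*(-103) = (2068 - 143)*(-103) = 1925*(-103) = -198275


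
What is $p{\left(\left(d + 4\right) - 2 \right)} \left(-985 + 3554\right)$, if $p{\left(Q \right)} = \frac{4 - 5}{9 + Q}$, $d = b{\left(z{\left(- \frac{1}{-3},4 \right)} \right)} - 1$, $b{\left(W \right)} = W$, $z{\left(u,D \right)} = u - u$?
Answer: $- \frac{2569}{10} \approx -256.9$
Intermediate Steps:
$z{\left(u,D \right)} = 0$
$d = -1$ ($d = 0 - 1 = -1$)
$p{\left(Q \right)} = - \frac{1}{9 + Q}$
$p{\left(\left(d + 4\right) - 2 \right)} \left(-985 + 3554\right) = - \frac{1}{9 + \left(\left(-1 + 4\right) - 2\right)} \left(-985 + 3554\right) = - \frac{1}{9 + \left(3 - 2\right)} 2569 = - \frac{1}{9 + 1} \cdot 2569 = - \frac{1}{10} \cdot 2569 = \left(-1\right) \frac{1}{10} \cdot 2569 = \left(- \frac{1}{10}\right) 2569 = - \frac{2569}{10}$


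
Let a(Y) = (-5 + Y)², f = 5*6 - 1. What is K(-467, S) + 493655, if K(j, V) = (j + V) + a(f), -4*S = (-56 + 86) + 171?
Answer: 1974855/4 ≈ 4.9371e+5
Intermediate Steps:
f = 29 (f = 30 - 1 = 29)
S = -201/4 (S = -((-56 + 86) + 171)/4 = -(30 + 171)/4 = -¼*201 = -201/4 ≈ -50.250)
K(j, V) = 576 + V + j (K(j, V) = (j + V) + (-5 + 29)² = (V + j) + 24² = (V + j) + 576 = 576 + V + j)
K(-467, S) + 493655 = (576 - 201/4 - 467) + 493655 = 235/4 + 493655 = 1974855/4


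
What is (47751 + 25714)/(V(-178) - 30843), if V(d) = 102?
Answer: -73465/30741 ≈ -2.3898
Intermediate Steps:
(47751 + 25714)/(V(-178) - 30843) = (47751 + 25714)/(102 - 30843) = 73465/(-30741) = 73465*(-1/30741) = -73465/30741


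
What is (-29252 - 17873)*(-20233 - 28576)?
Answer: 2300124125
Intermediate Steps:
(-29252 - 17873)*(-20233 - 28576) = -47125*(-48809) = 2300124125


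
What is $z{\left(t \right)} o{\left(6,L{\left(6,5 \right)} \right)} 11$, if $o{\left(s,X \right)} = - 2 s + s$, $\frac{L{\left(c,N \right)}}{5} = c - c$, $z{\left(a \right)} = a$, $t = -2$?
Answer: $132$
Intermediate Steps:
$L{\left(c,N \right)} = 0$ ($L{\left(c,N \right)} = 5 \left(c - c\right) = 5 \cdot 0 = 0$)
$o{\left(s,X \right)} = - s$
$z{\left(t \right)} o{\left(6,L{\left(6,5 \right)} \right)} 11 = - 2 \left(\left(-1\right) 6\right) 11 = \left(-2\right) \left(-6\right) 11 = 12 \cdot 11 = 132$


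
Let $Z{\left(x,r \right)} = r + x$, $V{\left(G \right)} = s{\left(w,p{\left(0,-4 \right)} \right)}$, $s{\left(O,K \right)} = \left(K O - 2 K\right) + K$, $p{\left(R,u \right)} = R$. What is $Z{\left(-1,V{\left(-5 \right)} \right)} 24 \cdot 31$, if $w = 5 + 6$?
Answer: $-744$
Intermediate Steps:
$w = 11$
$s{\left(O,K \right)} = - K + K O$ ($s{\left(O,K \right)} = \left(- 2 K + K O\right) + K = - K + K O$)
$V{\left(G \right)} = 0$ ($V{\left(G \right)} = 0 \left(-1 + 11\right) = 0 \cdot 10 = 0$)
$Z{\left(-1,V{\left(-5 \right)} \right)} 24 \cdot 31 = \left(0 - 1\right) 24 \cdot 31 = \left(-1\right) 24 \cdot 31 = \left(-24\right) 31 = -744$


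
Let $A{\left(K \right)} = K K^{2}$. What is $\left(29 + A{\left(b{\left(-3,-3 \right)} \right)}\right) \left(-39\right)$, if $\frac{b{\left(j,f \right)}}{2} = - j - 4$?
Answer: $-819$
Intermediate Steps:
$b{\left(j,f \right)} = -8 - 2 j$ ($b{\left(j,f \right)} = 2 \left(- j - 4\right) = 2 \left(-4 - j\right) = -8 - 2 j$)
$A{\left(K \right)} = K^{3}$
$\left(29 + A{\left(b{\left(-3,-3 \right)} \right)}\right) \left(-39\right) = \left(29 + \left(-8 - -6\right)^{3}\right) \left(-39\right) = \left(29 + \left(-8 + 6\right)^{3}\right) \left(-39\right) = \left(29 + \left(-2\right)^{3}\right) \left(-39\right) = \left(29 - 8\right) \left(-39\right) = 21 \left(-39\right) = -819$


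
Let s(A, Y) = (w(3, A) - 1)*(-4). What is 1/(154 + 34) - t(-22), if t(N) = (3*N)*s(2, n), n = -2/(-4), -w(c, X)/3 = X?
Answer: 347425/188 ≈ 1848.0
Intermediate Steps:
w(c, X) = -3*X
n = ½ (n = -2*(-¼) = ½ ≈ 0.50000)
s(A, Y) = 4 + 12*A (s(A, Y) = (-3*A - 1)*(-4) = (-1 - 3*A)*(-4) = 4 + 12*A)
t(N) = 84*N (t(N) = (3*N)*(4 + 12*2) = (3*N)*(4 + 24) = (3*N)*28 = 84*N)
1/(154 + 34) - t(-22) = 1/(154 + 34) - 84*(-22) = 1/188 - 1*(-1848) = 1/188 + 1848 = 347425/188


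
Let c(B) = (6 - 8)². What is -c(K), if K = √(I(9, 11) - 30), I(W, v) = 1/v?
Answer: -4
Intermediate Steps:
K = I*√3619/11 (K = √(1/11 - 30) = √(-329/11) = I*√3619/11 ≈ 5.4689*I)
c(B) = 4 (c(B) = (-2)² = 4)
-c(K) = -1*4 = -4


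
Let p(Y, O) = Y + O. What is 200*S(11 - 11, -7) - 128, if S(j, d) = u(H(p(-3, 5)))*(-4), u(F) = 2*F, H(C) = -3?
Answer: 4672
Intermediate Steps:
p(Y, O) = O + Y
S(j, d) = 24 (S(j, d) = (2*(-3))*(-4) = -6*(-4) = 24)
200*S(11 - 11, -7) - 128 = 200*24 - 128 = 4800 - 128 = 4672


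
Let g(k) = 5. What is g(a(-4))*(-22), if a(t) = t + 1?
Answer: -110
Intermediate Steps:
a(t) = 1 + t
g(a(-4))*(-22) = 5*(-22) = -110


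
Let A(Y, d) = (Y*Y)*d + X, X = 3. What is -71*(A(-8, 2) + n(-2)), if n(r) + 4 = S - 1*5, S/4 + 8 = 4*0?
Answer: -6390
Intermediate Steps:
S = -32 (S = -32 + 4*(4*0) = -32 + 4*0 = -32 + 0 = -32)
n(r) = -41 (n(r) = -4 + (-32 - 1*5) = -4 + (-32 - 5) = -4 - 37 = -41)
A(Y, d) = 3 + d*Y² (A(Y, d) = (Y*Y)*d + 3 = Y²*d + 3 = d*Y² + 3 = 3 + d*Y²)
-71*(A(-8, 2) + n(-2)) = -71*((3 + 2*(-8)²) - 41) = -71*((3 + 2*64) - 41) = -71*((3 + 128) - 41) = -71*(131 - 41) = -71*90 = -6390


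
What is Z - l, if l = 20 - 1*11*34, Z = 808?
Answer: 1162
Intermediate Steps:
l = -354 (l = 20 - 11*34 = 20 - 374 = -354)
Z - l = 808 - 1*(-354) = 808 + 354 = 1162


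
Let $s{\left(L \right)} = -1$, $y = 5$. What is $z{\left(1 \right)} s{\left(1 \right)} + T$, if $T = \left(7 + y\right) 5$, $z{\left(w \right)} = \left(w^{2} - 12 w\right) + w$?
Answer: $70$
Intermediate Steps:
$z{\left(w \right)} = w^{2} - 11 w$
$T = 60$ ($T = \left(7 + 5\right) 5 = 12 \cdot 5 = 60$)
$z{\left(1 \right)} s{\left(1 \right)} + T = 1 \left(-11 + 1\right) \left(-1\right) + 60 = 1 \left(-10\right) \left(-1\right) + 60 = \left(-10\right) \left(-1\right) + 60 = 10 + 60 = 70$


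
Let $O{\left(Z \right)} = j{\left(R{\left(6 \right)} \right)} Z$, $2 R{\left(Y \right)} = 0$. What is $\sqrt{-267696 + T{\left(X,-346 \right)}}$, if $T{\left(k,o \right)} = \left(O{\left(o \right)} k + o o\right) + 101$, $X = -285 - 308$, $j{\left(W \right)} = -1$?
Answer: $i \sqrt{353057} \approx 594.19 i$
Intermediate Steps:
$R{\left(Y \right)} = 0$ ($R{\left(Y \right)} = \frac{1}{2} \cdot 0 = 0$)
$X = -593$
$O{\left(Z \right)} = - Z$
$T{\left(k,o \right)} = 101 + o^{2} - k o$ ($T{\left(k,o \right)} = \left(- o k + o o\right) + 101 = \left(- k o + o^{2}\right) + 101 = \left(o^{2} - k o\right) + 101 = 101 + o^{2} - k o$)
$\sqrt{-267696 + T{\left(X,-346 \right)}} = \sqrt{-267696 + \left(101 + \left(-346\right)^{2} - \left(-593\right) \left(-346\right)\right)} = \sqrt{-267696 + \left(101 + 119716 - 205178\right)} = \sqrt{-267696 - 85361} = \sqrt{-353057} = i \sqrt{353057}$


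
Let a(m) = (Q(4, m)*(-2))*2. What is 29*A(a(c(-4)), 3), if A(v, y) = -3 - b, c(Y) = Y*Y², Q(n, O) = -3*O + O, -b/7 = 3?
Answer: 522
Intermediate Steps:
b = -21 (b = -7*3 = -21)
Q(n, O) = -2*O
c(Y) = Y³
a(m) = 8*m (a(m) = (-2*m*(-2))*2 = (4*m)*2 = 8*m)
A(v, y) = 18 (A(v, y) = -3 - 1*(-21) = -3 + 21 = 18)
29*A(a(c(-4)), 3) = 29*18 = 522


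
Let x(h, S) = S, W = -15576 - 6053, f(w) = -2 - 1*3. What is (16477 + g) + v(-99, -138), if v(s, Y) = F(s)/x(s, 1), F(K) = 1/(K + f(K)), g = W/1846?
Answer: 121579581/7384 ≈ 16465.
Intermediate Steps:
f(w) = -5 (f(w) = -2 - 3 = -5)
W = -21629
g = -21629/1846 ≈ -11.717
F(K) = 1/(-5 + K) (F(K) = 1/(K - 5) = 1/(-5 + K))
v(s, Y) = 1/(-5 + s) (v(s, Y) = 1/((-5 + s)*1) = 1/(-5 + s))
(16477 + g) + v(-99, -138) = (16477 - 21629/1846) + 1/(-5 - 99) = 30394913/1846 + 1/(-104) = 30394913/1846 - 1/104 = 121579581/7384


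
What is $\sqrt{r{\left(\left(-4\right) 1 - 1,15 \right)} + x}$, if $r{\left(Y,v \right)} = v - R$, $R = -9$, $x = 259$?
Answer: $\sqrt{283} \approx 16.823$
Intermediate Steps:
$r{\left(Y,v \right)} = 9 + v$ ($r{\left(Y,v \right)} = v - -9 = v + 9 = 9 + v$)
$\sqrt{r{\left(\left(-4\right) 1 - 1,15 \right)} + x} = \sqrt{\left(9 + 15\right) + 259} = \sqrt{24 + 259} = \sqrt{283}$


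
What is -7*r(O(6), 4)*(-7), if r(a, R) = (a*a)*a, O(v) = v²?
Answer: 2286144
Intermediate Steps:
r(a, R) = a³ (r(a, R) = a²*a = a³)
-7*r(O(6), 4)*(-7) = -7*(6²)³*(-7) = -7*36³*(-7) = -7*46656*(-7) = -326592*(-7) = 2286144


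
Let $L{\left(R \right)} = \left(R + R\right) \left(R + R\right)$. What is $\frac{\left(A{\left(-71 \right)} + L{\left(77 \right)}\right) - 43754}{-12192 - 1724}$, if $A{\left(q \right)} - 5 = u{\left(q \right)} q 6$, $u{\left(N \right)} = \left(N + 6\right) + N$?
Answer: $- \frac{37903}{13916} \approx -2.7237$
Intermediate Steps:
$u{\left(N \right)} = 6 + 2 N$ ($u{\left(N \right)} = \left(6 + N\right) + N = 6 + 2 N$)
$A{\left(q \right)} = 5 + 6 q \left(6 + 2 q\right)$ ($A{\left(q \right)} = 5 + \left(6 + 2 q\right) q 6 = 5 + q \left(6 + 2 q\right) 6 = 5 + 6 q \left(6 + 2 q\right)$)
$L{\left(R \right)} = 4 R^{2}$ ($L{\left(R \right)} = 2 R 2 R = 4 R^{2}$)
$\frac{\left(A{\left(-71 \right)} + L{\left(77 \right)}\right) - 43754}{-12192 - 1724} = \frac{\left(\left(5 + 12 \left(-71\right) \left(3 - 71\right)\right) + 4 \cdot 77^{2}\right) - 43754}{-12192 - 1724} = \frac{\left(\left(5 + 12 \left(-71\right) \left(-68\right)\right) + 4 \cdot 5929\right) - 43754}{-13916} = \left(\left(\left(5 + 57936\right) + 23716\right) - 43754\right) \left(- \frac{1}{13916}\right) = \left(\left(57941 + 23716\right) - 43754\right) \left(- \frac{1}{13916}\right) = \left(81657 - 43754\right) \left(- \frac{1}{13916}\right) = 37903 \left(- \frac{1}{13916}\right) = - \frac{37903}{13916}$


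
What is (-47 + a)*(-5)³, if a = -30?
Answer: 9625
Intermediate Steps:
(-47 + a)*(-5)³ = (-47 - 30)*(-5)³ = -77*(-125) = 9625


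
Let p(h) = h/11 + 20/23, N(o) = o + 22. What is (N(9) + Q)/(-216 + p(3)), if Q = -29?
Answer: -506/54359 ≈ -0.0093085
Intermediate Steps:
N(o) = 22 + o
p(h) = 20/23 + h/11 (p(h) = h*(1/11) + 20*(1/23) = h/11 + 20/23 = 20/23 + h/11)
(N(9) + Q)/(-216 + p(3)) = ((22 + 9) - 29)/(-216 + (20/23 + (1/11)*3)) = (31 - 29)/(-216 + (20/23 + 3/11)) = 2/(-216 + 289/253) = 2/(-54359/253) = 2*(-253/54359) = -506/54359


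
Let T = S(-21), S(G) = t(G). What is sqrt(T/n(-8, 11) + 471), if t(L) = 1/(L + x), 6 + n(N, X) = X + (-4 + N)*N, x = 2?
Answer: 2*sqrt(433621078)/1919 ≈ 21.703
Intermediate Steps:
n(N, X) = -6 + X + N*(-4 + N) (n(N, X) = -6 + (X + (-4 + N)*N) = -6 + (X + N*(-4 + N)) = -6 + X + N*(-4 + N))
t(L) = 1/(2 + L) (t(L) = 1/(L + 2) = 1/(2 + L))
S(G) = 1/(2 + G)
T = -1/19 (T = 1/(2 - 21) = 1/(-19) = -1/19 ≈ -0.052632)
sqrt(T/n(-8, 11) + 471) = sqrt(-1/(19*(-6 + 11 + (-8)**2 - 4*(-8))) + 471) = sqrt(-1/(19*(-6 + 11 + 64 + 32)) + 471) = sqrt(-1/19/101 + 471) = sqrt(-1/19*1/101 + 471) = sqrt(-1/1919 + 471) = sqrt(903848/1919) = 2*sqrt(433621078)/1919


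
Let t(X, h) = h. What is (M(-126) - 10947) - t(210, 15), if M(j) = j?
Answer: -11088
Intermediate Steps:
(M(-126) - 10947) - t(210, 15) = (-126 - 10947) - 1*15 = -11073 - 15 = -11088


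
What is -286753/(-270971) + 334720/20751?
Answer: 96649824623/5622919221 ≈ 17.189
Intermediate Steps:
-286753/(-270971) + 334720/20751 = -286753*(-1/270971) + 334720*(1/20751) = 286753/270971 + 334720/20751 = 96649824623/5622919221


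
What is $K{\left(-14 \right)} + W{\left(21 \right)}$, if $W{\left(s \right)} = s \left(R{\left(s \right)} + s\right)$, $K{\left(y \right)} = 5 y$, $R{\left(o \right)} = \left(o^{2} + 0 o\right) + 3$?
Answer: $9695$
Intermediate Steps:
$R{\left(o \right)} = 3 + o^{2}$ ($R{\left(o \right)} = \left(o^{2} + 0\right) + 3 = o^{2} + 3 = 3 + o^{2}$)
$W{\left(s \right)} = s \left(3 + s + s^{2}\right)$ ($W{\left(s \right)} = s \left(\left(3 + s^{2}\right) + s\right) = s \left(3 + s + s^{2}\right)$)
$K{\left(-14 \right)} + W{\left(21 \right)} = 5 \left(-14\right) + 21 \left(3 + 21 + 21^{2}\right) = -70 + 21 \left(3 + 21 + 441\right) = -70 + 21 \cdot 465 = -70 + 9765 = 9695$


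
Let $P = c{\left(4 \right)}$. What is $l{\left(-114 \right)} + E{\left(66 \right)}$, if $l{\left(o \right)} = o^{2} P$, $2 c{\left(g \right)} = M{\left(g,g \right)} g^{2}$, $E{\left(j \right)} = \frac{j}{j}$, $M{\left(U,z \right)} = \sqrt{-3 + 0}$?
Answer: $1 + 103968 i \sqrt{3} \approx 1.0 + 1.8008 \cdot 10^{5} i$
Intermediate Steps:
$M{\left(U,z \right)} = i \sqrt{3}$ ($M{\left(U,z \right)} = \sqrt{-3} = i \sqrt{3}$)
$E{\left(j \right)} = 1$
$c{\left(g \right)} = \frac{i \sqrt{3} g^{2}}{2}$
$P = 8 i \sqrt{3}$ ($P = \frac{i \sqrt{3} \cdot 4^{2}}{2} = \frac{1}{2} i \sqrt{3} \cdot 16 = 8 i \sqrt{3} \approx 13.856 i$)
$l{\left(o \right)} = 8 i \sqrt{3} o^{2}$ ($l{\left(o \right)} = o^{2} \cdot 8 i \sqrt{3} = 8 i \sqrt{3} o^{2}$)
$l{\left(-114 \right)} + E{\left(66 \right)} = 8 i \sqrt{3} \left(-114\right)^{2} + 1 = 8 i \sqrt{3} \cdot 12996 + 1 = 103968 i \sqrt{3} + 1 = 1 + 103968 i \sqrt{3}$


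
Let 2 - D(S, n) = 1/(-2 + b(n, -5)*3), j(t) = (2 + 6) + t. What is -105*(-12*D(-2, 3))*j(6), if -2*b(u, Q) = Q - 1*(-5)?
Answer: 44100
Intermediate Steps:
b(u, Q) = -5/2 - Q/2 (b(u, Q) = -(Q - 1*(-5))/2 = -(Q + 5)/2 = -(5 + Q)/2 = -5/2 - Q/2)
j(t) = 8 + t
D(S, n) = 5/2 (D(S, n) = 2 - 1/(-2 + (-5/2 - ½*(-5))*3) = 2 - 1/(-2 + (-5/2 + 5/2)*3) = 2 - 1/(-2 + 0*3) = 2 - 1/(-2 + 0) = 2 - 1/(-2) = 2 - 1*(-½) = 2 + ½ = 5/2)
-105*(-12*D(-2, 3))*j(6) = -105*(-12*5/2)*(8 + 6) = -(-3150)*14 = -105*(-420) = 44100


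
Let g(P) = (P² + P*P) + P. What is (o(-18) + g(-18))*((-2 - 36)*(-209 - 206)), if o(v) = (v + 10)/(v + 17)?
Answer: 10061260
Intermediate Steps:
o(v) = (10 + v)/(17 + v)
g(P) = P + 2*P² (g(P) = (P² + P²) + P = 2*P² + P = P + 2*P²)
(o(-18) + g(-18))*((-2 - 36)*(-209 - 206)) = ((10 - 18)/(17 - 18) - 18*(1 + 2*(-18)))*((-2 - 36)*(-209 - 206)) = (-8/(-1) - 18*(1 - 36))*(-38*(-415)) = (-1*(-8) - 18*(-35))*15770 = (8 + 630)*15770 = 638*15770 = 10061260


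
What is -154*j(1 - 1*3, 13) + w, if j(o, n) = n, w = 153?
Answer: -1849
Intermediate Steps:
-154*j(1 - 1*3, 13) + w = -154*13 + 153 = -2002 + 153 = -1849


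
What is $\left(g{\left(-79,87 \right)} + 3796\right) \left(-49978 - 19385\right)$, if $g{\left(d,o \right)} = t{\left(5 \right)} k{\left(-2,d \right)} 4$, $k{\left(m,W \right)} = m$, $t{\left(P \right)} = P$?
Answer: $-260527428$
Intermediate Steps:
$g{\left(d,o \right)} = -40$ ($g{\left(d,o \right)} = 5 \left(-2\right) 4 = \left(-10\right) 4 = -40$)
$\left(g{\left(-79,87 \right)} + 3796\right) \left(-49978 - 19385\right) = \left(-40 + 3796\right) \left(-49978 - 19385\right) = 3756 \left(-69363\right) = -260527428$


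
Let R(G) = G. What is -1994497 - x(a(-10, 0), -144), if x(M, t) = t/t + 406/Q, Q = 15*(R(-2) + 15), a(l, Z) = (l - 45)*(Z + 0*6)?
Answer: -388927516/195 ≈ -1.9945e+6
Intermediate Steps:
a(l, Z) = Z*(-45 + l) (a(l, Z) = (-45 + l)*(Z + 0) = (-45 + l)*Z = Z*(-45 + l))
Q = 195 (Q = 15*(-2 + 15) = 15*13 = 195)
x(M, t) = 601/195 (x(M, t) = t/t + 406/195 = 1 + 406*(1/195) = 1 + 406/195 = 601/195)
-1994497 - x(a(-10, 0), -144) = -1994497 - 1*601/195 = -1994497 - 601/195 = -388927516/195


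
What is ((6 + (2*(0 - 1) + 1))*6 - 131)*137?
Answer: -13837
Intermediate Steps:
((6 + (2*(0 - 1) + 1))*6 - 131)*137 = ((6 + (2*(-1) + 1))*6 - 131)*137 = ((6 + (-2 + 1))*6 - 131)*137 = ((6 - 1)*6 - 131)*137 = (5*6 - 131)*137 = (30 - 131)*137 = -101*137 = -13837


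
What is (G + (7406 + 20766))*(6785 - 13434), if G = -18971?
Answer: -61177449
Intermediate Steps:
(G + (7406 + 20766))*(6785 - 13434) = (-18971 + (7406 + 20766))*(6785 - 13434) = (-18971 + 28172)*(-6649) = 9201*(-6649) = -61177449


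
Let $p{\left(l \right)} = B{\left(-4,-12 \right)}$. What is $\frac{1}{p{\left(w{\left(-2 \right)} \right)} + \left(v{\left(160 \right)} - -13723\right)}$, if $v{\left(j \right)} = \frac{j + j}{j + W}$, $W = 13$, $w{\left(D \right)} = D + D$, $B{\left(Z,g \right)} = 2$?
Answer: $\frac{173}{2374745} \approx 7.285 \cdot 10^{-5}$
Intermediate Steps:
$w{\left(D \right)} = 2 D$
$p{\left(l \right)} = 2$
$v{\left(j \right)} = \frac{2 j}{13 + j}$ ($v{\left(j \right)} = \frac{j + j}{j + 13} = \frac{2 j}{13 + j}$)
$\frac{1}{p{\left(w{\left(-2 \right)} \right)} + \left(v{\left(160 \right)} - -13723\right)} = \frac{1}{2 + \left(2 \cdot 160 \frac{1}{13 + 160} - -13723\right)} = \frac{1}{2 + \left(2 \cdot 160 \cdot \frac{1}{173} + 13723\right)} = \frac{1}{2 + \left(\frac{320}{173} + 13723\right)} = \frac{1}{2 + \frac{2374399}{173}} = \frac{1}{\frac{2374745}{173}} = \frac{173}{2374745}$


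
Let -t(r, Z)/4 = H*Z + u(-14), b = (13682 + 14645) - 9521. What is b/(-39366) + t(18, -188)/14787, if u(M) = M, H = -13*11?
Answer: -250507889/32339169 ≈ -7.7463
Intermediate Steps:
H = -143
b = 18806 (b = 28327 - 9521 = 18806)
t(r, Z) = 56 + 572*Z (t(r, Z) = -4*(-143*Z - 14) = -4*(-14 - 143*Z) = 56 + 572*Z)
b/(-39366) + t(18, -188)/14787 = 18806/(-39366) + (56 + 572*(-188))/14787 = 18806*(-1/39366) + (56 - 107536)*(1/14787) = -9403/19683 - 107480*1/14787 = -9403/19683 - 107480/14787 = -250507889/32339169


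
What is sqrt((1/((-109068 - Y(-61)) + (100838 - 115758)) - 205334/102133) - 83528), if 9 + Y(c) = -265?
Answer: I*sqrt(1481732825322361140570810)/4211760654 ≈ 289.02*I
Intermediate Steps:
Y(c) = -274 (Y(c) = -9 - 265 = -274)
sqrt((1/((-109068 - Y(-61)) + (100838 - 115758)) - 205334/102133) - 83528) = sqrt((1/((-109068 - 1*(-274)) + (100838 - 115758)) - 205334/102133) - 83528) = sqrt((1/((-109068 + 274) - 14920) - 205334*1/102133) - 83528) = sqrt((1/(-108794 - 14920) - 205334/102133) - 83528) = sqrt((1/(-123714) - 205334/102133) - 83528) = sqrt((-1/123714 - 205334/102133) - 83528) = sqrt(-25402792609/12635281962 - 83528) = sqrt(-1055425234514545/12635281962) = I*sqrt(1481732825322361140570810)/4211760654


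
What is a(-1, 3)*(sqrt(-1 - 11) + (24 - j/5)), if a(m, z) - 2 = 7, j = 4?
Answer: 1044/5 + 18*I*sqrt(3) ≈ 208.8 + 31.177*I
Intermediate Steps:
a(m, z) = 9 (a(m, z) = 2 + 7 = 9)
a(-1, 3)*(sqrt(-1 - 11) + (24 - j/5)) = 9*(sqrt(-1 - 11) + (24 - 4/5)) = 9*(sqrt(-12) + (24 - 4/5)) = 9*(2*I*sqrt(3) + (24 - 1*4/5)) = 9*(2*I*sqrt(3) + (24 - 4/5)) = 9*(2*I*sqrt(3) + 116/5) = 9*(116/5 + 2*I*sqrt(3)) = 1044/5 + 18*I*sqrt(3)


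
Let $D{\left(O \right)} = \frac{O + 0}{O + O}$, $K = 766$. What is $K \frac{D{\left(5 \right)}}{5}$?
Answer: $\frac{383}{5} \approx 76.6$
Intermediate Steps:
$D{\left(O \right)} = \frac{1}{2}$ ($D{\left(O \right)} = \frac{O}{2 O} = O \frac{1}{2 O} = \frac{1}{2}$)
$K \frac{D{\left(5 \right)}}{5} = 766 \frac{1}{2 \cdot 5} = 766 \cdot \frac{1}{2} \cdot \frac{1}{5} = 766 \cdot \frac{1}{10} = \frac{383}{5}$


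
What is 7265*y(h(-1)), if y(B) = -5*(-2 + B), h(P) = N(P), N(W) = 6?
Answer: -145300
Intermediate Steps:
h(P) = 6
y(B) = 10 - 5*B
7265*y(h(-1)) = 7265*(10 - 5*6) = 7265*(10 - 30) = 7265*(-20) = -145300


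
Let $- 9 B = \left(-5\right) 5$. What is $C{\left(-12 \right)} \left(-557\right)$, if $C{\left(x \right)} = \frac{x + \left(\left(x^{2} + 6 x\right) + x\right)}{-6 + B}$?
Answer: $\frac{240624}{29} \approx 8297.4$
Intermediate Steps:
$B = \frac{25}{9}$ ($B = - \frac{\left(-5\right) 5}{9} = \left(- \frac{1}{9}\right) \left(-25\right) = \frac{25}{9} \approx 2.7778$)
$C{\left(x \right)} = - \frac{72 x}{29} - \frac{9 x^{2}}{29}$ ($C{\left(x \right)} = \frac{x + \left(\left(x^{2} + 6 x\right) + x\right)}{-6 + \frac{25}{9}} = \frac{x + \left(x^{2} + 7 x\right)}{- \frac{29}{9}} = \left(x^{2} + 8 x\right) \left(- \frac{9}{29}\right) = - \frac{72 x}{29} - \frac{9 x^{2}}{29}$)
$C{\left(-12 \right)} \left(-557\right) = \left(- \frac{9}{29}\right) \left(-12\right) \left(8 - 12\right) \left(-557\right) = \left(- \frac{9}{29}\right) \left(-12\right) \left(-4\right) \left(-557\right) = \left(- \frac{432}{29}\right) \left(-557\right) = \frac{240624}{29}$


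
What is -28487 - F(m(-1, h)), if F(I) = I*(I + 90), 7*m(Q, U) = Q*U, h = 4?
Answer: -1393359/49 ≈ -28436.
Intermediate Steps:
m(Q, U) = Q*U/7 (m(Q, U) = (Q*U)/7 = Q*U/7)
F(I) = I*(90 + I)
-28487 - F(m(-1, h)) = -28487 - (1/7)*(-1)*4*(90 + (1/7)*(-1)*4) = -28487 - (-4)*(90 - 4/7)/7 = -28487 - (-4)*626/(7*7) = -28487 - 1*(-2504/49) = -28487 + 2504/49 = -1393359/49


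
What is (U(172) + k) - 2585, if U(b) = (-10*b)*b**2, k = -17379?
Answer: -50904444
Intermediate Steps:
U(b) = -10*b**3
(U(172) + k) - 2585 = (-10*172**3 - 17379) - 2585 = (-10*5088448 - 17379) - 2585 = (-50884480 - 17379) - 2585 = -50901859 - 2585 = -50904444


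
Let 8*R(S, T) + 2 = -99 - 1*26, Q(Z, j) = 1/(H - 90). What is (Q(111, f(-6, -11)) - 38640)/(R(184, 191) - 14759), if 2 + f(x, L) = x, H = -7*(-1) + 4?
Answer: 24420488/9337721 ≈ 2.6152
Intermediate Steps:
H = 11 (H = 7 + 4 = 11)
f(x, L) = -2 + x
Q(Z, j) = -1/79 (Q(Z, j) = 1/(11 - 90) = 1/(-79) = -1/79)
R(S, T) = -127/8 (R(S, T) = -1/4 + (-99 - 1*26)/8 = -1/4 + (-99 - 26)/8 = -1/4 + (1/8)*(-125) = -1/4 - 125/8 = -127/8)
(Q(111, f(-6, -11)) - 38640)/(R(184, 191) - 14759) = (-1/79 - 38640)/(-127/8 - 14759) = -3052561/(79*(-118199/8)) = -3052561/79*(-8/118199) = 24420488/9337721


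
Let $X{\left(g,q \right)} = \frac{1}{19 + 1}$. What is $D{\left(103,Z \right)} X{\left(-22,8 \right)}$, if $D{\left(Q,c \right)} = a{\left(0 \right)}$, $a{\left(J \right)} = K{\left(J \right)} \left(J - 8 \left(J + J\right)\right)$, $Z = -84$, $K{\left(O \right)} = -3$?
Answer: $0$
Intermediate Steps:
$a{\left(J \right)} = 45 J$ ($a{\left(J \right)} = - 3 \left(J - 8 \left(J + J\right)\right) = - 3 \left(J - 8 \cdot 2 J\right) = - 3 \left(J - 16 J\right) = - 3 \left(- 15 J\right) = 45 J$)
$X{\left(g,q \right)} = \frac{1}{20}$
$D{\left(Q,c \right)} = 0$ ($D{\left(Q,c \right)} = 45 \cdot 0 = 0$)
$D{\left(103,Z \right)} X{\left(-22,8 \right)} = 0 \cdot \frac{1}{20} = 0$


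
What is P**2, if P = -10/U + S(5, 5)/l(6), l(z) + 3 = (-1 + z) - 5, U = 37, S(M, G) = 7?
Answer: 83521/12321 ≈ 6.7787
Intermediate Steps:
l(z) = -9 + z (l(z) = -3 + ((-1 + z) - 5) = -3 + (-6 + z) = -9 + z)
P = -289/111 (P = -10/37 + 7/(-9 + 6) = -10*1/37 + 7/(-3) = -10/37 + 7*(-1/3) = -10/37 - 7/3 = -289/111 ≈ -2.6036)
P**2 = (-289/111)**2 = 83521/12321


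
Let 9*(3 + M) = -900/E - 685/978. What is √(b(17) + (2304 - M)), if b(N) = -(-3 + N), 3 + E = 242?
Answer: √1127753158533198/701226 ≈ 47.890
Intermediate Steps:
E = 239 (E = -3 + 242 = 239)
b(N) = 3 - N
M = -7354949/2103678 (M = -3 + (-900/239 - 685/978)/9 = -3 + (⅑)*(-1043915/233742) = -3 - 1043915/2103678 = -7354949/2103678 ≈ -3.4962)
√(b(17) + (2304 - M)) = √((3 - 1*17) + (2304 - 1*(-7354949/2103678))) = √((3 - 17) + (2304 + 7354949/2103678)) = √(-14 + 4854229061/2103678) = √(4824777569/2103678) = √1127753158533198/701226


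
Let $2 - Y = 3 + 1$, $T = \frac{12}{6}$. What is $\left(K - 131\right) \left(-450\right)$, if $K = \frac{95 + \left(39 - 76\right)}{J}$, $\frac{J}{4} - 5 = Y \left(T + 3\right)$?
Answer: $60255$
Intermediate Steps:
$T = 2$ ($T = 12 \cdot \frac{1}{6} = 2$)
$Y = -2$ ($Y = 2 - \left(3 + 1\right) = 2 - 4 = -2$)
$J = -20$ ($J = 20 + 4 \left(- 2 \left(2 + 3\right)\right) = 20 + 4 \left(\left(-2\right) 5\right) = 20 + 4 \left(-10\right) = 20 - 40 = -20$)
$K = - \frac{29}{10}$ ($K = \frac{95 + \left(39 - 76\right)}{-20} = \left(95 - 37\right) \left(- \frac{1}{20}\right) = 58 \left(- \frac{1}{20}\right) = - \frac{29}{10} \approx -2.9$)
$\left(K - 131\right) \left(-450\right) = \left(- \frac{29}{10} - 131\right) \left(-450\right) = \left(- \frac{1339}{10}\right) \left(-450\right) = 60255$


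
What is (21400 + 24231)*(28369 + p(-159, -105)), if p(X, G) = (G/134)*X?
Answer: 174225591971/134 ≈ 1.3002e+9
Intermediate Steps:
p(X, G) = G*X/134 (p(X, G) = (G*(1/134))*X = (G/134)*X = G*X/134)
(21400 + 24231)*(28369 + p(-159, -105)) = (21400 + 24231)*(28369 + (1/134)*(-105)*(-159)) = 45631*(28369 + 16695/134) = 45631*(3818141/134) = 174225591971/134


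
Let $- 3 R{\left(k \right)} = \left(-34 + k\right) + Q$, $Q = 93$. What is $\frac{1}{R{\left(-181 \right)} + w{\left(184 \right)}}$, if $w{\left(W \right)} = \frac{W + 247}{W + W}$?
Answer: $\frac{1104}{46189} \approx 0.023902$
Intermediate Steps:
$R{\left(k \right)} = - \frac{59}{3} - \frac{k}{3}$ ($R{\left(k \right)} = - \frac{\left(-34 + k\right) + 93}{3} = - \frac{59 + k}{3} = - \frac{59}{3} - \frac{k}{3}$)
$w{\left(W \right)} = \frac{247 + W}{2 W}$
$\frac{1}{R{\left(-181 \right)} + w{\left(184 \right)}} = \frac{1}{\left(- \frac{59}{3} - - \frac{181}{3}\right) + \frac{247 + 184}{2 \cdot 184}} = \frac{1}{\left(- \frac{59}{3} + \frac{181}{3}\right) + \frac{1}{2} \cdot \frac{1}{184} \cdot 431} = \frac{1}{\frac{122}{3} + \frac{431}{368}} = \frac{1}{\frac{46189}{1104}} = \frac{1104}{46189}$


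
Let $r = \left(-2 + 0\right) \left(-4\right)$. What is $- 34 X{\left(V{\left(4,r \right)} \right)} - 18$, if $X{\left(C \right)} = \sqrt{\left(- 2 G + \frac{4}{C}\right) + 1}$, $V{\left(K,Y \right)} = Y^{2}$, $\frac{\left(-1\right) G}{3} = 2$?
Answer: $-18 - \frac{17 \sqrt{209}}{2} \approx -140.88$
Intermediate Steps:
$G = -6$ ($G = \left(-3\right) 2 = -6$)
$r = 8$ ($r = \left(-2\right) \left(-4\right) = 8$)
$X{\left(C \right)} = \sqrt{13 + \frac{4}{C}}$ ($X{\left(C \right)} = \sqrt{\left(\left(-2\right) \left(-6\right) + \frac{4}{C}\right) + 1} = \sqrt{\left(12 + \frac{4}{C}\right) + 1} = \sqrt{13 + \frac{4}{C}}$)
$- 34 X{\left(V{\left(4,r \right)} \right)} - 18 = - 34 \sqrt{13 + \frac{4}{8^{2}}} - 18 = - 34 \sqrt{13 + \frac{4}{64}} - 18 = - 34 \sqrt{13 + 4 \cdot \frac{1}{64}} - 18 = - 34 \sqrt{13 + \frac{1}{16}} - 18 = - 34 \sqrt{\frac{209}{16}} - 18 = - 34 \frac{\sqrt{209}}{4} - 18 = - \frac{17 \sqrt{209}}{2} - 18 = -18 - \frac{17 \sqrt{209}}{2}$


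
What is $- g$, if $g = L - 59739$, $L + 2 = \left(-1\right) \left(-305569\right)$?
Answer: $-245828$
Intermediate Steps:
$L = 305567$ ($L = -2 - -305569 = -2 + 305569 = 305567$)
$g = 245828$ ($g = 305567 - 59739 = 245828$)
$- g = \left(-1\right) 245828 = -245828$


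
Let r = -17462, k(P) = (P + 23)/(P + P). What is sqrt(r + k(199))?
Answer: I*sqrt(691490573)/199 ≈ 132.14*I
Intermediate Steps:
k(P) = (23 + P)/(2*P) (k(P) = (23 + P)/((2*P)) = (23 + P)*(1/(2*P)) = (23 + P)/(2*P))
sqrt(r + k(199)) = sqrt(-17462 + (1/2)*(23 + 199)/199) = sqrt(-17462 + (1/2)*(1/199)*222) = sqrt(-17462 + 111/199) = sqrt(-3474827/199) = I*sqrt(691490573)/199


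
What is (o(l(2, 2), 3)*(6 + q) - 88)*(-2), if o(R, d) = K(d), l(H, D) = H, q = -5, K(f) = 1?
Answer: 174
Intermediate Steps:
o(R, d) = 1
(o(l(2, 2), 3)*(6 + q) - 88)*(-2) = (1*(6 - 5) - 88)*(-2) = (1*1 - 88)*(-2) = (1 - 88)*(-2) = -87*(-2) = 174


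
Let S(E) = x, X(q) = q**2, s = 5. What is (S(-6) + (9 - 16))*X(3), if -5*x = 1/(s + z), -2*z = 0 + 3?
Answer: -2223/35 ≈ -63.514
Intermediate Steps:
z = -3/2 (z = -(0 + 3)/2 = -1/2*3 = -3/2 ≈ -1.5000)
x = -2/35 (x = -1/(5*(5 - 3/2)) = -1/(5*7/2) = -1/5*2/7 = -2/35 ≈ -0.057143)
S(E) = -2/35
(S(-6) + (9 - 16))*X(3) = (-2/35 + (9 - 16))*3**2 = (-2/35 - 7)*9 = -247/35*9 = -2223/35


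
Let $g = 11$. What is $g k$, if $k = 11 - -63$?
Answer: $814$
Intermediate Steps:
$k = 74$ ($k = 11 + 63 = 74$)
$g k = 11 \cdot 74 = 814$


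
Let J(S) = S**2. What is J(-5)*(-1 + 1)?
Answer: 0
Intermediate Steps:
J(-5)*(-1 + 1) = (-5)**2*(-1 + 1) = 25*0 = 0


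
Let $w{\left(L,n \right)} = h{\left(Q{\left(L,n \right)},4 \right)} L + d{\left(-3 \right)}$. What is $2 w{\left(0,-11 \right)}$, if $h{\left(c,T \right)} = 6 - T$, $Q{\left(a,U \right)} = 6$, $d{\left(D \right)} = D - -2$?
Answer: $-2$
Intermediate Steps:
$d{\left(D \right)} = 2 + D$ ($d{\left(D \right)} = D + 2 = 2 + D$)
$w{\left(L,n \right)} = -1 + 2 L$ ($w{\left(L,n \right)} = \left(6 - 4\right) L + \left(2 - 3\right) = \left(6 - 4\right) L - 1 = 2 L - 1 = -1 + 2 L$)
$2 w{\left(0,-11 \right)} = 2 \left(-1 + 2 \cdot 0\right) = 2 \left(-1 + 0\right) = 2 \left(-1\right) = -2$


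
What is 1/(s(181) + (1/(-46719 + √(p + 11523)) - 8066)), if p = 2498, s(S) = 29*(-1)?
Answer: -17668559406019/143026988769914111 + √14021/143026988769914111 ≈ -0.00012353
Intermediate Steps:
s(S) = -29
1/(s(181) + (1/(-46719 + √(p + 11523)) - 8066)) = 1/(-29 + (1/(-46719 + √(2498 + 11523)) - 8066)) = 1/(-29 + (1/(-46719 + √14021) - 8066)) = 1/(-29 + (-8066 + 1/(-46719 + √14021))) = 1/(-8095 + 1/(-46719 + √14021))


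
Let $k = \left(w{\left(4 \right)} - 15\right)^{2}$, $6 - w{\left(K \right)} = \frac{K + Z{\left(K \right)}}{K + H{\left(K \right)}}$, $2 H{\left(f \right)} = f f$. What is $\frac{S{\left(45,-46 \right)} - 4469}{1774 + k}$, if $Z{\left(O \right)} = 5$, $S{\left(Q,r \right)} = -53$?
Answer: $- \frac{72352}{29905} \approx -2.4194$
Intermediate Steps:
$H{\left(f \right)} = \frac{f^{2}}{2}$ ($H{\left(f \right)} = \frac{f f}{2} = \frac{f^{2}}{2}$)
$w{\left(K \right)} = 6 - \frac{5 + K}{K + \frac{K^{2}}{2}}$ ($w{\left(K \right)} = 6 - \frac{K + 5}{K + \frac{K^{2}}{2}} = 6 - \frac{5 + K}{K + \frac{K^{2}}{2}}$)
$k = \frac{1521}{16}$ ($k = \left(\frac{2 \left(-5 + 3 \cdot 4^{2} + 5 \cdot 4\right)}{4 \left(2 + 4\right)} - 15\right)^{2} = \left(2 \cdot \frac{1}{4} \cdot \frac{1}{6} \left(-5 + 3 \cdot 16 + 20\right) - 15\right)^{2} = \left(2 \cdot \frac{1}{4} \cdot \frac{1}{6} \left(-5 + 48 + 20\right) - 15\right)^{2} = \left(2 \cdot \frac{1}{4} \cdot \frac{1}{6} \cdot 63 - 15\right)^{2} = \left(\frac{21}{4} - 15\right)^{2} = \left(- \frac{39}{4}\right)^{2} = \frac{1521}{16} \approx 95.063$)
$\frac{S{\left(45,-46 \right)} - 4469}{1774 + k} = \frac{-53 - 4469}{1774 + \frac{1521}{16}} = - \frac{4522}{\frac{29905}{16}} = \left(-4522\right) \frac{16}{29905} = - \frac{72352}{29905}$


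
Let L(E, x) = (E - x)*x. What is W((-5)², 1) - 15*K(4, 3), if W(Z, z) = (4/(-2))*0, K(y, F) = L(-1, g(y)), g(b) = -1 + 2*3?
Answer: 450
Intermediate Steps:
g(b) = 5 (g(b) = -1 + 6 = 5)
L(E, x) = x*(E - x)
K(y, F) = -30 (K(y, F) = 5*(-1 - 1*5) = 5*(-1 - 5) = 5*(-6) = -30)
W(Z, z) = 0 (W(Z, z) = (4*(-½))*0 = -2*0 = 0)
W((-5)², 1) - 15*K(4, 3) = 0 - 15*(-30) = 0 + 450 = 450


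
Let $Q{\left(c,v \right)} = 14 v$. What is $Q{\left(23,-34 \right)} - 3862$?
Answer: $-4338$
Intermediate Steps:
$Q{\left(23,-34 \right)} - 3862 = 14 \left(-34\right) - 3862 = -476 - 3862 = -4338$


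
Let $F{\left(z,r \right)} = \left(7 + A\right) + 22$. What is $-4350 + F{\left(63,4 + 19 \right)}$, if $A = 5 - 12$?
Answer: $-4328$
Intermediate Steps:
$A = -7$ ($A = 5 - 12 = -7$)
$F{\left(z,r \right)} = 22$ ($F{\left(z,r \right)} = \left(7 - 7\right) + 22 = 0 + 22 = 22$)
$-4350 + F{\left(63,4 + 19 \right)} = -4350 + 22 = -4328$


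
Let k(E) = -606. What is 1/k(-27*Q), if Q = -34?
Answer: -1/606 ≈ -0.0016502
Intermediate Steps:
1/k(-27*Q) = 1/(-606) = -1/606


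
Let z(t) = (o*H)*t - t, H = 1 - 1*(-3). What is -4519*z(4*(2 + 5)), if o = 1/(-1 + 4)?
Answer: -126532/3 ≈ -42177.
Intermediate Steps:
H = 4 (H = 1 + 3 = 4)
o = 1/3 ≈ 0.33333
z(t) = t/3 (z(t) = ((1/3)*4)*t - t = 4*t/3 - t = t/3)
-4519*z(4*(2 + 5)) = -4519*4*(2 + 5)/3 = -4519*4*7/3 = -4519*28/3 = -126532/3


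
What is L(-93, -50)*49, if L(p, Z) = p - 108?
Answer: -9849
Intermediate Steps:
L(p, Z) = -108 + p
L(-93, -50)*49 = (-108 - 93)*49 = -201*49 = -9849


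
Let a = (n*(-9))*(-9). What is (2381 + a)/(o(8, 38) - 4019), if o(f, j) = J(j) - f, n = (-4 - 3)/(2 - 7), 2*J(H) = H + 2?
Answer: -12472/20035 ≈ -0.62251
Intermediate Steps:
J(H) = 1 + H/2 (J(H) = (H + 2)/2 = (2 + H)/2 = 1 + H/2)
n = 7/5 (n = -7/(-5) = -7*(-⅕) = 7/5 ≈ 1.4000)
a = 567/5 (a = ((7/5)*(-9))*(-9) = -63/5*(-9) = 567/5 ≈ 113.40)
o(f, j) = 1 + j/2 - f (o(f, j) = (1 + j/2) - f = 1 + j/2 - f)
(2381 + a)/(o(8, 38) - 4019) = (2381 + 567/5)/((1 + (½)*38 - 1*8) - 4019) = 12472/(5*((1 + 19 - 8) - 4019)) = 12472/(5*(12 - 4019)) = (12472/5)/(-4007) = (12472/5)*(-1/4007) = -12472/20035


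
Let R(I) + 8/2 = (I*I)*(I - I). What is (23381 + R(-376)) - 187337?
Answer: -163960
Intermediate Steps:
R(I) = -4 (R(I) = -4 + (I*I)*(I - I) = -4 + I**2*0 = -4 + 0 = -4)
(23381 + R(-376)) - 187337 = (23381 - 4) - 187337 = 23377 - 187337 = -163960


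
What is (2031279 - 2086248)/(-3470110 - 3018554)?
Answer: 18323/2162888 ≈ 0.0084715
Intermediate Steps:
(2031279 - 2086248)/(-3470110 - 3018554) = -54969/(-6488664) = -54969*(-1/6488664) = 18323/2162888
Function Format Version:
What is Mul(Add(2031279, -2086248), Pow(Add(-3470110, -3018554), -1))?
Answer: Rational(18323, 2162888) ≈ 0.0084715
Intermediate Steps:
Mul(Add(2031279, -2086248), Pow(Add(-3470110, -3018554), -1)) = Mul(-54969, Pow(-6488664, -1)) = Mul(-54969, Rational(-1, 6488664)) = Rational(18323, 2162888)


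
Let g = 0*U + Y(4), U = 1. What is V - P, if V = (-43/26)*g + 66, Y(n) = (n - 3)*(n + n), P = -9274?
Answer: 121248/13 ≈ 9326.8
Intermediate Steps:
Y(n) = 2*n*(-3 + n) (Y(n) = (-3 + n)*(2*n) = 2*n*(-3 + n))
g = 8 (g = 0*1 + 2*4*(-3 + 4) = 0 + 2*4*1 = 0 + 8 = 8)
V = 686/13 (V = -43/26*8 + 66 = -172/13 + 66 = 686/13 ≈ 52.769)
V - P = 686/13 - 1*(-9274) = 686/13 + 9274 = 121248/13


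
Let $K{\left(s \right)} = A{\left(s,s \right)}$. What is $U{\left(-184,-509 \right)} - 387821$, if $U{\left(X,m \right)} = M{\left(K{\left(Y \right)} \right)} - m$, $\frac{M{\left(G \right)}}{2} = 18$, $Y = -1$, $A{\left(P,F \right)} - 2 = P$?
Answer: $-387276$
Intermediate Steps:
$A{\left(P,F \right)} = 2 + P$
$K{\left(s \right)} = 2 + s$
$M{\left(G \right)} = 36$ ($M{\left(G \right)} = 2 \cdot 18 = 36$)
$U{\left(X,m \right)} = 36 - m$
$U{\left(-184,-509 \right)} - 387821 = \left(36 - -509\right) - 387821 = \left(36 + 509\right) - 387821 = 545 - 387821 = -387276$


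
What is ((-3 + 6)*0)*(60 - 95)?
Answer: 0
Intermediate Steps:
((-3 + 6)*0)*(60 - 95) = (3*0)*(-35) = 0*(-35) = 0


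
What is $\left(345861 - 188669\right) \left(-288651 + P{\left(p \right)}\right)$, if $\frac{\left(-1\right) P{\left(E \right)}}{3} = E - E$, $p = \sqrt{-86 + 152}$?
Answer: $-45373627992$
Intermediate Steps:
$p = \sqrt{66} \approx 8.124$
$P{\left(E \right)} = 0$ ($P{\left(E \right)} = - 3 \left(E - E\right) = \left(-3\right) 0 = 0$)
$\left(345861 - 188669\right) \left(-288651 + P{\left(p \right)}\right) = \left(345861 - 188669\right) \left(-288651 + 0\right) = \left(345861 - 188669\right) \left(-288651\right) = 157192 \left(-288651\right) = -45373627992$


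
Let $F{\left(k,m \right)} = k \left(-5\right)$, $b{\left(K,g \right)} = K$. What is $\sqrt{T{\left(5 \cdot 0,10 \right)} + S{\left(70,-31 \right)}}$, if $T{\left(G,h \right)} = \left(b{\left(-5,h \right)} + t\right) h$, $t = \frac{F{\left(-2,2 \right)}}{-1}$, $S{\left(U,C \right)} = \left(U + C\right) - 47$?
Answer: $i \sqrt{158} \approx 12.57 i$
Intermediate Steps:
$F{\left(k,m \right)} = - 5 k$
$S{\left(U,C \right)} = -47 + C + U$ ($S{\left(U,C \right)} = \left(C + U\right) - 47 = -47 + C + U$)
$t = -10$ ($t = \frac{\left(-5\right) \left(-2\right)}{-1} = 10 \left(-1\right) = -10$)
$T{\left(G,h \right)} = - 15 h$ ($T{\left(G,h \right)} = \left(-5 - 10\right) h = - 15 h$)
$\sqrt{T{\left(5 \cdot 0,10 \right)} + S{\left(70,-31 \right)}} = \sqrt{\left(-15\right) 10 - 8} = \sqrt{-150 - 8} = \sqrt{-158} = i \sqrt{158}$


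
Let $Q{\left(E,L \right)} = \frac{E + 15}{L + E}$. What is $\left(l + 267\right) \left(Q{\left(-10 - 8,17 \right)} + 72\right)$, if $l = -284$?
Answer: $-1275$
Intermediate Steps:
$Q{\left(E,L \right)} = \frac{15 + E}{E + L}$
$\left(l + 267\right) \left(Q{\left(-10 - 8,17 \right)} + 72\right) = \left(-284 + 267\right) \left(\frac{15 - 18}{\left(-10 - 8\right) + 17} + 72\right) = - 17 \left(\frac{15 - 18}{-18 + 17} + 72\right) = - 17 \left(\frac{1}{-1} \left(-3\right) + 72\right) = - 17 \left(\left(-1\right) \left(-3\right) + 72\right) = - 17 \left(3 + 72\right) = \left(-17\right) 75 = -1275$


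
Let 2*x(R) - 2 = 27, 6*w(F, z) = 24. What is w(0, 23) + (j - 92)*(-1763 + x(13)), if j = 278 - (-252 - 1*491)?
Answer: -3248705/2 ≈ -1.6244e+6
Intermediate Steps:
w(F, z) = 4 (w(F, z) = (⅙)*24 = 4)
x(R) = 29/2 (x(R) = 1 + (½)*27 = 1 + 27/2 = 29/2)
j = 1021 (j = 278 - (-252 - 491) = 278 - 1*(-743) = 278 + 743 = 1021)
w(0, 23) + (j - 92)*(-1763 + x(13)) = 4 + (1021 - 92)*(-1763 + 29/2) = 4 + 929*(-3497/2) = 4 - 3248713/2 = -3248705/2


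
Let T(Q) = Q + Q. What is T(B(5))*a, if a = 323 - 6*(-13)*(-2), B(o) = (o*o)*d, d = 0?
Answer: 0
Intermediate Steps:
B(o) = 0 (B(o) = (o*o)*0 = o**2*0 = 0)
a = 167 (a = 323 - (-78)*(-2) = 323 - 1*156 = 323 - 156 = 167)
T(Q) = 2*Q
T(B(5))*a = (2*0)*167 = 0*167 = 0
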